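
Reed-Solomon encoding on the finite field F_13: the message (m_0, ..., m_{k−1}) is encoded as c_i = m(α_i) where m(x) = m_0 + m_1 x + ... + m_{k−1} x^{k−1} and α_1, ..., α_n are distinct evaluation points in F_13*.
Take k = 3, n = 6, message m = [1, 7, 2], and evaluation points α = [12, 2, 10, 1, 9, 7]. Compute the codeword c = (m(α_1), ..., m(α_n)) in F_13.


c = [9, 10, 11, 10, 5, 5]

Message polynomial: m(x) = 1 + 7·x + 2·x^2 (mod 13).
For each evaluation point α_i, compute m(α_i) mod 13:
  α_1 = 12: Horner steps 2 → 5 → 9, so m(12) = 9.
  α_2 = 2: Horner steps 2 → 11 → 10, so m(2) = 10.
  α_3 = 10: Horner steps 2 → 1 → 11, so m(10) = 11.
  α_4 = 1: Horner steps 2 → 9 → 10, so m(1) = 10.
  α_5 = 9: Horner steps 2 → 12 → 5, so m(9) = 5.
  α_6 = 7: Horner steps 2 → 8 → 5, so m(7) = 5.
Codeword c = [9, 10, 11, 10, 5, 5] ∈ F_13^6.


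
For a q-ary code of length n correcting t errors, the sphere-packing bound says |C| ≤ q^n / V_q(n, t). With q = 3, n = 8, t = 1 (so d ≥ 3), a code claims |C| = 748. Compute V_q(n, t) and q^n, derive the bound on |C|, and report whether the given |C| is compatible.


V_q(n, t) = 17, q^n = 6561, Hamming bound = 385, |C| = 748 > bound (violated).

Step 1: Compute V_q(n, t) = Σ_{j=0}^1 C(n, j) (q−1)^j.
  j = 0: C(8,0)·(2)^0 = 1·1 = 1.
  j = 1: C(8,1)·(2)^1 = 8·2 = 16.
  V_q(n, t) = 1 + 16 = 17.
Step 2: q^n = 3^8 = 6561.
Step 3: Hamming bound ⌊q^n / V_q(n,t)⌋ = ⌊6561/17⌋ = 385.
Step 4: Compare |C| = 748 to 385: violated.
The claimed |C| lies above the Hamming bound, so no 3-ary code of length 8 with d ≥ 3 can have 748 codewords.


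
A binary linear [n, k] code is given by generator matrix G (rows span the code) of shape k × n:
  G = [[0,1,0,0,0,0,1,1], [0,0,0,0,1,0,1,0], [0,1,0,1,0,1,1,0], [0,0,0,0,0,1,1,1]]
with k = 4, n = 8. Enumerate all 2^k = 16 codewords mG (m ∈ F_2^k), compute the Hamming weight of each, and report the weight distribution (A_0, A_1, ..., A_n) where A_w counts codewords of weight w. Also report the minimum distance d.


Weight distribution: A_0 = 1, A_2 = 4, A_3 = 6, A_4 = 3, A_5 = 2. Minimum distance d = 2.

Enumerate all 2^4 = 16 messages m ∈ F_2^4.
For each, compute codeword c = mG in F_2^8, then tally its weight.
  m = 0000 → c = 00000000, weight = 0.
  m = 1000 → c = 01000011, weight = 3.
  m = 0100 → c = 00001010, weight = 2.
  m = 1100 → c = 01001001, weight = 3.
  m = 0010 → c = 01010110, weight = 4.
  m = 1010 → c = 00010101, weight = 3.
  m = 0110 → c = 01011100, weight = 4.
  m = 1110 → c = 00011111, weight = 5.
  m = 0001 → c = 00000111, weight = 3.
  m = 1001 → c = 01000100, weight = 2.
  m = 0101 → c = 00001101, weight = 3.
  m = 1101 → c = 01001110, weight = 4.
  m = 0011 → c = 01010001, weight = 3.
  m = 1011 → c = 00010010, weight = 2.
  m = 0111 → c = 01011011, weight = 5.
  m = 1111 → c = 00011000, weight = 2.
Tally weights:
  weight 0: 1 codewords.
  weight 2: 4 codewords.
  weight 3: 6 codewords.
  weight 4: 3 codewords.
  weight 5: 2 codewords.
Minimum distance d = smallest w > 0 with A_w > 0 = 2.
Sanity: Σ A_w = 16 = 2^4 = 16 ✓.


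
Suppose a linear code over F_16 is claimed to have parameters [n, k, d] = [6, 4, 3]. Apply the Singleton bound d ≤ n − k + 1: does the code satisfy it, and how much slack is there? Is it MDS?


Singleton RHS = n − k + 1 = 3, slack = 0, bound satisfied, MDS.

Singleton bound: d ≤ n − k + 1.
Here n = 6, k = 4, so n − k + 1 = 3.
Given d = 3, check d ≤ 3: YES.
Slack = (n − k + 1) − d = 0.
The code is MDS (slack = 0).
Description: the claimed parameters are [6, 4, 3]_16; such a code would be MDS (meets Singleton bound).


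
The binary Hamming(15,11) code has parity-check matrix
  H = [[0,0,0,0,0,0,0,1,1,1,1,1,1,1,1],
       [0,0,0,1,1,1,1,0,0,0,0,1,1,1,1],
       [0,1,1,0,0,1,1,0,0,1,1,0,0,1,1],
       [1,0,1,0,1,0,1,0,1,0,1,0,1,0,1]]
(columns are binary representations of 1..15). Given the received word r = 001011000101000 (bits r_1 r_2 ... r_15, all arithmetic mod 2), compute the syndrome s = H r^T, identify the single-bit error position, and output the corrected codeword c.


s = (0, 1, 1, 0)^T, error position = 6, corrected codeword c = 001010000101000

Compute s = H r^T mod 2 one row at a time:
  s_1 = 0 + 0 + 1 + 0 + 1 + 0 + 0 + 0 = 2 ≡ 0 (mod 2).
  s_2 = 0 + 1 + 1 + 0 + 1 + 0 + 0 + 0 = 3 ≡ 1 (mod 2).
  s_3 = 0 + 1 + 1 + 0 + 1 + 0 + 0 + 0 = 3 ≡ 1 (mod 2).
  s_4 = 0 + 1 + 1 + 0 + 0 + 0 + 0 + 0 = 2 ≡ 0 (mod 2).
s = (0, 1, 1, 0)^T — this equals column 6 of H (binary 0110), so error is at position 6.
Correct: flip bit 6 of r = 001011000101000 to get c = 001010000101000.


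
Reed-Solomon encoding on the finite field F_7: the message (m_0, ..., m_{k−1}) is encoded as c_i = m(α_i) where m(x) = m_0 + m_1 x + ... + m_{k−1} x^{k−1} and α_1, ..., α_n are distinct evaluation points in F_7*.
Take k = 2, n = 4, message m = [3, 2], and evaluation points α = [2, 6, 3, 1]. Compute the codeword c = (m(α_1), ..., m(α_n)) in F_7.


c = [0, 1, 2, 5]

Message polynomial: m(x) = 3 + 2·x (mod 7).
For each evaluation point α_i, compute m(α_i) mod 7:
  α_1 = 2: Horner steps 2 → 0, so m(2) = 0.
  α_2 = 6: Horner steps 2 → 1, so m(6) = 1.
  α_3 = 3: Horner steps 2 → 2, so m(3) = 2.
  α_4 = 1: Horner steps 2 → 5, so m(1) = 5.
Codeword c = [0, 1, 2, 5] ∈ F_7^4.


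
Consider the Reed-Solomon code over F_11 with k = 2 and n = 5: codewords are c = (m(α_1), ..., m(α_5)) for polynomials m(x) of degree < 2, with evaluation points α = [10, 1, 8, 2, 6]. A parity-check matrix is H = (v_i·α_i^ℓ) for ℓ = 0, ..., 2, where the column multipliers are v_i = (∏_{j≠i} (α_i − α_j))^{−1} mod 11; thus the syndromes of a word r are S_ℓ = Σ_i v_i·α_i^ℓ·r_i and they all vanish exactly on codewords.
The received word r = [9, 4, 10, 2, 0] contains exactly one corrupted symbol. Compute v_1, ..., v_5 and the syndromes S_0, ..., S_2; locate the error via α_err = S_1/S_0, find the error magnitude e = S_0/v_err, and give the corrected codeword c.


S = (1, 1, 1), error at position 2, error magnitude e = 7, c = [9, 8, 10, 2, 0].

Step 1: column multipliers v_i = (∏_{j≠i}(α_i − α_j))^{−1} mod 11.
  i = 1 (α = 10): (10−1)(10−8)(10−2)(10−6) = 9·2·8·4 = 576 ≡ 4, so v_1 = 4^{−1} = 3 (mod 11).
  i = 2 (α = 1): (1−10)(1−8)(1−2)(1−6) = (−9)·(−7)·(−1)·(−5) = 315 ≡ 7, so v_2 = 7^{−1} = 8 (mod 11).
  i = 3 (α = 8): (8−10)(8−1)(8−2)(8−6) = (−2)·7·6·2 = −168 ≡ 8, so v_3 = 8^{−1} = 7 (mod 11).
  i = 4 (α = 2): (2−10)(2−1)(2−8)(2−6) = (−8)·1·(−6)·(−4) = −192 ≡ 6, so v_4 = 6^{−1} = 2 (mod 11).
  i = 5 (α = 6): (6−10)(6−1)(6−8)(6−2) = (−4)·5·(−2)·4 = 160 ≡ 6, so v_5 = 6^{−1} = 2 (mod 11).
  v = [3, 8, 7, 2, 2].
Step 2: syndromes of r = [9, 4, 10, 2, 0] (all sums mod 11).
  S_0 = Σ v_i r_i = 3·9 + 8·4 + 7·10 + 2·2 + 2·0 = 133 ≡ 1.
  S_1 = Σ v_i α_i r_i = 3·10·9 + 8·1·4 + 7·8·10 + 2·2·2 + 2·6·0 = 870 ≡ 1.
  α_i^2 mod 11 = [1, 1, 9, 4, 3].
  S_2 = Σ v_i α_i^2 r_i = 3·1·9 + 8·1·4 + 7·9·10 + 2·4·2 + 2·3·0 = 705 ≡ 1.
  S = (1, 1, 1) ≠ 0, so r is not a codeword (an error is present).
Step 3: locate the error. For a single error e at position i, S_ℓ = v_i·e·α_i^ℓ, so α_err = S_1/S_0.
  S_0^{−1} = 1^{−1} = 1 (mod 11), so α_err = 1·1 = 1 ≡ 1 = α_2. Error position i = 2.
  Consistency check: S_2/S_1 = 1·1 = 1 ≡ 1 = α_err ✓ (single-error assumption holds).
Step 4: error magnitude e = S_0/v_2 = S_0·∏_{j≠2}(α_2 − α_j) = 1·7 = 7 ≡ 7 (mod 11).
Step 5: correct position 2: c_2 = r_2 − e = 4 − 7 ≡ 8 (mod 11). Hence c = [9, 8, 10, 2, 0].
  Check: interpolating c through the α_i gives m(x) = 3 + 5·x (degree < 2) with m(α_i) = c_i for every i, so c is indeed a codeword.


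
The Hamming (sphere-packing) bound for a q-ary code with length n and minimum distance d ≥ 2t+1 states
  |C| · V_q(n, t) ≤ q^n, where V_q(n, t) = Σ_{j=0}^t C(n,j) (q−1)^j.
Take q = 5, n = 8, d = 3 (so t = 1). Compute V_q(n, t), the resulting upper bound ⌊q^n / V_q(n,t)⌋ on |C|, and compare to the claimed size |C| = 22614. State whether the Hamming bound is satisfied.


V_q(n, t) = 33, q^n = 390625, Hamming bound = 11837, |C| = 22614 > bound (violated).

Step 1: Compute V_q(n, t) = Σ_{j=0}^1 C(n, j) (q−1)^j.
  j = 0: C(8,0)·(4)^0 = 1·1 = 1.
  j = 1: C(8,1)·(4)^1 = 8·4 = 32.
  V_q(n, t) = 1 + 32 = 33.
Step 2: q^n = 5^8 = 390625.
Step 3: Hamming bound ⌊q^n / V_q(n,t)⌋ = ⌊390625/33⌋ = 11837.
Step 4: Compare |C| = 22614 to 11837: violated.
The claimed |C| lies above the Hamming bound, so no 5-ary code of length 8 with d ≥ 3 can have 22614 codewords.


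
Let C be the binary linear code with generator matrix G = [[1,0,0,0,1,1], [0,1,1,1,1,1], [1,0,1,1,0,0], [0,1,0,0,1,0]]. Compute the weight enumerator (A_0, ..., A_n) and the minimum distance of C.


Weight distribution: A_0 = 1, A_1 = 2, A_2 = 2, A_3 = 4, A_4 = 5, A_5 = 2. Minimum distance d = 1.

Enumerate all 2^4 = 16 messages m ∈ F_2^4.
For each, compute codeword c = mG in F_2^6, then tally its weight.
  m = 0000 → c = 000000, weight = 0.
  m = 1000 → c = 100011, weight = 3.
  m = 0100 → c = 011111, weight = 5.
  m = 1100 → c = 111100, weight = 4.
  m = 0010 → c = 101100, weight = 3.
  m = 1010 → c = 001111, weight = 4.
  m = 0110 → c = 110011, weight = 4.
  m = 1110 → c = 010000, weight = 1.
  m = 0001 → c = 010010, weight = 2.
  m = 1001 → c = 110001, weight = 3.
  m = 0101 → c = 001101, weight = 3.
  m = 1101 → c = 101110, weight = 4.
  m = 0011 → c = 111110, weight = 5.
  m = 1011 → c = 011101, weight = 4.
  m = 0111 → c = 100001, weight = 2.
  m = 1111 → c = 000010, weight = 1.
Tally weights:
  weight 0: 1 codewords.
  weight 1: 2 codewords.
  weight 2: 2 codewords.
  weight 3: 4 codewords.
  weight 4: 5 codewords.
  weight 5: 2 codewords.
Minimum distance d = smallest w > 0 with A_w > 0 = 1.
Sanity: Σ A_w = 16 = 2^4 = 16 ✓.


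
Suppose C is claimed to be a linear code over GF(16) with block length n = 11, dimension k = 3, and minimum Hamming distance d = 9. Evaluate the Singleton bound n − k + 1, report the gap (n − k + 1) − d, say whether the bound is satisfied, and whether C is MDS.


Singleton RHS = n − k + 1 = 9, slack = 0, bound satisfied, MDS.

Singleton bound: d ≤ n − k + 1.
Here n = 11, k = 3, so n − k + 1 = 9.
Given d = 9, check d ≤ 9: YES.
Slack = (n − k + 1) − d = 0.
The code is MDS (slack = 0).
Description: the claimed parameters are [11, 3, 9]_16; such a code would be MDS (meets Singleton bound).


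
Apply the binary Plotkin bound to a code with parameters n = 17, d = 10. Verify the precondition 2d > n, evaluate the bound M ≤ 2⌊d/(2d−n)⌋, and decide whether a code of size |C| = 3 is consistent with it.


Plotkin bound M ≤ 6; given |C| = 3 ≤ bound (satisfied).

Check applicability: 2d = 20, n = 17.
2d − n = 3 > 0, so Plotkin applies.
Compute d/(2d−n) = 10/3 ≈ 3.3333.
⌊d/(2d−n)⌋ = 3.
Plotkin bound: M ≤ 2·3 = 6.
Given |C| = 3, check: satisfied.
This |C| is below the Plotkin bound.


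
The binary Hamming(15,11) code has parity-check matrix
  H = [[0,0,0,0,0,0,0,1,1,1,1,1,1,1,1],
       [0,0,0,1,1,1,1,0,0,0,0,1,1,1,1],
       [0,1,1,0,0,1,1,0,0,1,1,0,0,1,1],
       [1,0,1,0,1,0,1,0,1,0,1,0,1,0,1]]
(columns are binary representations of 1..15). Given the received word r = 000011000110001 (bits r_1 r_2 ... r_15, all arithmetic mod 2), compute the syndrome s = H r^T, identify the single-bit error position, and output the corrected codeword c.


s = (1, 1, 0, 1)^T, error position = 13, corrected codeword c = 000011000110101

Compute s = H r^T mod 2 one row at a time:
  s_1 = 0 + 0 + 1 + 1 + 0 + 0 + 0 + 1 = 3 ≡ 1 (mod 2).
  s_2 = 0 + 1 + 1 + 0 + 0 + 0 + 0 + 1 = 3 ≡ 1 (mod 2).
  s_3 = 0 + 0 + 1 + 0 + 1 + 1 + 0 + 1 = 4 ≡ 0 (mod 2).
  s_4 = 0 + 0 + 1 + 0 + 0 + 1 + 0 + 1 = 3 ≡ 1 (mod 2).
s = (1, 1, 0, 1)^T — this equals column 13 of H (binary 1101), so error is at position 13.
Correct: flip bit 13 of r = 000011000110001 to get c = 000011000110101.


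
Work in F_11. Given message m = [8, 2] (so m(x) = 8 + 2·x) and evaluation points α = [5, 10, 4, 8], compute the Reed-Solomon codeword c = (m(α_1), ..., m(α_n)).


c = [7, 6, 5, 2]

Message polynomial: m(x) = 8 + 2·x (mod 11).
For each evaluation point α_i, compute m(α_i) mod 11:
  α_1 = 5: Horner steps 2 → 7, so m(5) = 7.
  α_2 = 10: Horner steps 2 → 6, so m(10) = 6.
  α_3 = 4: Horner steps 2 → 5, so m(4) = 5.
  α_4 = 8: Horner steps 2 → 2, so m(8) = 2.
Codeword c = [7, 6, 5, 2] ∈ F_11^4.


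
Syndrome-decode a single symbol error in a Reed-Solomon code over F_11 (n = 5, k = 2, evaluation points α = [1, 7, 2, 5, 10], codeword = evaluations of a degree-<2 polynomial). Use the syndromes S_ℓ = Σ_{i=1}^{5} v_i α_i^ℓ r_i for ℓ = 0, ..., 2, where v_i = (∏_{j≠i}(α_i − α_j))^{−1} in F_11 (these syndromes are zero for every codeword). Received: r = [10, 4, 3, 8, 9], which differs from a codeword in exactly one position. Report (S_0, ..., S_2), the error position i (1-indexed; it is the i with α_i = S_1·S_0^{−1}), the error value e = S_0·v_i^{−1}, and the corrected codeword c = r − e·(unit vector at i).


S = (7, 7, 7), error at position 1, error magnitude e = 5, c = [5, 4, 3, 8, 9].

Step 1: column multipliers v_i = (∏_{j≠i}(α_i − α_j))^{−1} mod 11.
  i = 1 (α = 1): (1−7)(1−2)(1−5)(1−10) = (−6)·(−1)·(−4)·(−9) = 216 ≡ 7, so v_1 = 7^{−1} = 8 (mod 11).
  i = 2 (α = 7): (7−1)(7−2)(7−5)(7−10) = 6·5·2·(−3) = −180 ≡ 7, so v_2 = 7^{−1} = 8 (mod 11).
  i = 3 (α = 2): (2−1)(2−7)(2−5)(2−10) = 1·(−5)·(−3)·(−8) = −120 ≡ 1, so v_3 = 1^{−1} = 1 (mod 11).
  i = 4 (α = 5): (5−1)(5−7)(5−2)(5−10) = 4·(−2)·3·(−5) = 120 ≡ 10, so v_4 = 10^{−1} = 10 (mod 11).
  i = 5 (α = 10): (10−1)(10−7)(10−2)(10−5) = 9·3·8·5 = 1080 ≡ 2, so v_5 = 2^{−1} = 6 (mod 11).
  v = [8, 8, 1, 10, 6].
Step 2: syndromes of r = [10, 4, 3, 8, 9] (all sums mod 11).
  S_0 = Σ v_i r_i = 8·10 + 8·4 + 1·3 + 10·8 + 6·9 = 249 ≡ 7.
  S_1 = Σ v_i α_i r_i = 8·1·10 + 8·7·4 + 1·2·3 + 10·5·8 + 6·10·9 = 1250 ≡ 7.
  α_i^2 mod 11 = [1, 5, 4, 3, 1].
  S_2 = Σ v_i α_i^2 r_i = 8·1·10 + 8·5·4 + 1·4·3 + 10·3·8 + 6·1·9 = 546 ≡ 7.
  S = (7, 7, 7) ≠ 0, so r is not a codeword (an error is present).
Step 3: locate the error. For a single error e at position i, S_ℓ = v_i·e·α_i^ℓ, so α_err = S_1/S_0.
  S_0^{−1} = 7^{−1} = 8 (mod 11), so α_err = 7·8 = 56 ≡ 1 = α_1. Error position i = 1.
  Consistency check: S_2/S_1 = 7·8 = 56 ≡ 1 = α_err ✓ (single-error assumption holds).
Step 4: error magnitude e = S_0/v_1 = S_0·∏_{j≠1}(α_1 − α_j) = 7·7 = 49 ≡ 5 (mod 11).
Step 5: correct position 1: c_1 = r_1 − e = 10 − 5 ≡ 5 (mod 11). Hence c = [5, 4, 3, 8, 9].
  Check: interpolating c through the α_i gives m(x) = 7 + 9·x (degree < 2) with m(α_i) = c_i for every i, so c is indeed a codeword.


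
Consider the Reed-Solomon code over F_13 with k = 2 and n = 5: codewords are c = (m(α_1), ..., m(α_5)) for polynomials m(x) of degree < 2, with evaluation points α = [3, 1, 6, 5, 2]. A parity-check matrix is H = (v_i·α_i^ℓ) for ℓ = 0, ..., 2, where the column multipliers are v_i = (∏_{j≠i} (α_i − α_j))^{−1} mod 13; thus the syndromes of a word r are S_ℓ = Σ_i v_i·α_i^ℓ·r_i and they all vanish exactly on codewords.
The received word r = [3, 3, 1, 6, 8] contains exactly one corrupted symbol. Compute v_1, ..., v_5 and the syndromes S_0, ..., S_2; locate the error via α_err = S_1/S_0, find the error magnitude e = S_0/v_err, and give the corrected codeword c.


S = (3, 3, 3), error at position 2, error magnitude e = 3, c = [3, 0, 1, 6, 8].

Step 1: column multipliers v_i = (∏_{j≠i}(α_i − α_j))^{−1} mod 13.
  i = 1 (α = 3): (3−1)(3−6)(3−5)(3−2) = 2·(−3)·(−2)·1 = 12 ≡ 12, so v_1 = 12^{−1} = 12 (mod 13).
  i = 2 (α = 1): (1−3)(1−6)(1−5)(1−2) = (−2)·(−5)·(−4)·(−1) = 40 ≡ 1, so v_2 = 1^{−1} = 1 (mod 13).
  i = 3 (α = 6): (6−3)(6−1)(6−5)(6−2) = 3·5·1·4 = 60 ≡ 8, so v_3 = 8^{−1} = 5 (mod 13).
  i = 4 (α = 5): (5−3)(5−1)(5−6)(5−2) = 2·4·(−1)·3 = −24 ≡ 2, so v_4 = 2^{−1} = 7 (mod 13).
  i = 5 (α = 2): (2−3)(2−1)(2−6)(2−5) = (−1)·1·(−4)·(−3) = −12 ≡ 1, so v_5 = 1^{−1} = 1 (mod 13).
  v = [12, 1, 5, 7, 1].
Step 2: syndromes of r = [3, 3, 1, 6, 8] (all sums mod 13).
  S_0 = Σ v_i r_i = 12·3 + 1·3 + 5·1 + 7·6 + 1·8 = 94 ≡ 3.
  S_1 = Σ v_i α_i r_i = 12·3·3 + 1·1·3 + 5·6·1 + 7·5·6 + 1·2·8 = 367 ≡ 3.
  α_i^2 mod 13 = [9, 1, 10, 12, 4].
  S_2 = Σ v_i α_i^2 r_i = 12·9·3 + 1·1·3 + 5·10·1 + 7·12·6 + 1·4·8 = 913 ≡ 3.
  S = (3, 3, 3) ≠ 0, so r is not a codeword (an error is present).
Step 3: locate the error. For a single error e at position i, S_ℓ = v_i·e·α_i^ℓ, so α_err = S_1/S_0.
  S_0^{−1} = 3^{−1} = 9 (mod 13), so α_err = 3·9 = 27 ≡ 1 = α_2. Error position i = 2.
  Consistency check: S_2/S_1 = 3·9 = 27 ≡ 1 = α_err ✓ (single-error assumption holds).
Step 4: error magnitude e = S_0/v_2 = S_0·∏_{j≠2}(α_2 − α_j) = 3·1 = 3 ≡ 3 (mod 13).
Step 5: correct position 2: c_2 = r_2 − e = 3 − 3 ≡ 0 (mod 13). Hence c = [3, 0, 1, 6, 8].
  Check: interpolating c through the α_i gives m(x) = 5 + 8·x (degree < 2) with m(α_i) = c_i for every i, so c is indeed a codeword.


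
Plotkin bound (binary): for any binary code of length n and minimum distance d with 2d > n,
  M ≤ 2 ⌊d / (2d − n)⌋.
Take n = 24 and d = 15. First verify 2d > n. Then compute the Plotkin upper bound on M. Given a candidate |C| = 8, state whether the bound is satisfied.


Plotkin bound M ≤ 4; given |C| = 8 > bound (violated).

Check applicability: 2d = 30, n = 24.
2d − n = 6 > 0, so Plotkin applies.
Compute d/(2d−n) = 15/6 ≈ 2.5000.
⌊d/(2d−n)⌋ = 2.
Plotkin bound: M ≤ 2·2 = 4.
Given |C| = 8, check: VIOLATED.
This |C| is above the Plotkin bound, so no binary code with n = 24, d = 15 and 8 codewords exists.


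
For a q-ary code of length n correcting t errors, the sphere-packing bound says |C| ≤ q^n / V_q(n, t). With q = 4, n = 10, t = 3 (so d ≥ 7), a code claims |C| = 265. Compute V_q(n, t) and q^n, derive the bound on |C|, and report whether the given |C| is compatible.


V_q(n, t) = 3676, q^n = 1048576, Hamming bound = 285, |C| = 265 ≤ bound (satisfied).

Step 1: Compute V_q(n, t) = Σ_{j=0}^3 C(n, j) (q−1)^j.
  j = 0: C(10,0)·(3)^0 = 1·1 = 1.
  j = 1: C(10,1)·(3)^1 = 10·3 = 30.
  j = 2: C(10,2)·(3)^2 = 45·9 = 405.
  j = 3: C(10,3)·(3)^3 = 120·27 = 3240.
  V_q(n, t) = 1 + 30 + 405 + 3240 = 3676.
Step 2: q^n = 4^10 = 1048576.
Step 3: Hamming bound ⌊q^n / V_q(n,t)⌋ = ⌊1048576/3676⌋ = 285.
Step 4: Compare |C| = 265 to 285: satisfied.
The claimed |C| lies below the Hamming bound.


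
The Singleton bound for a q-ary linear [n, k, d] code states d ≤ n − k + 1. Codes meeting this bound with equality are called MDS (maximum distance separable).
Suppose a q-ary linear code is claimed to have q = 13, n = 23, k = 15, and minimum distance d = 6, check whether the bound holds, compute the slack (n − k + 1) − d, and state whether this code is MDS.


Singleton RHS = n − k + 1 = 9, slack = 3, bound satisfied, not MDS.

Singleton bound: d ≤ n − k + 1.
Here n = 23, k = 15, so n − k + 1 = 9.
Given d = 6, check d ≤ 9: YES.
Slack = (n − k + 1) − d = 3.
The code is NOT MDS (slack = 3 > 0).
Description: the claimed parameters are [23, 15, 6]_13; such a code would be non-MDS.


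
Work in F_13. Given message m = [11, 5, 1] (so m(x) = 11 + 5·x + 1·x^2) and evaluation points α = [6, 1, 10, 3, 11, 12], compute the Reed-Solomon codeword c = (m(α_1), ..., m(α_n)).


c = [12, 4, 5, 9, 5, 7]

Message polynomial: m(x) = 11 + 5·x + 1·x^2 (mod 13).
For each evaluation point α_i, compute m(α_i) mod 13:
  α_1 = 6: Horner steps 1 → 11 → 12, so m(6) = 12.
  α_2 = 1: Horner steps 1 → 6 → 4, so m(1) = 4.
  α_3 = 10: Horner steps 1 → 2 → 5, so m(10) = 5.
  α_4 = 3: Horner steps 1 → 8 → 9, so m(3) = 9.
  α_5 = 11: Horner steps 1 → 3 → 5, so m(11) = 5.
  α_6 = 12: Horner steps 1 → 4 → 7, so m(12) = 7.
Codeword c = [12, 4, 5, 9, 5, 7] ∈ F_13^6.


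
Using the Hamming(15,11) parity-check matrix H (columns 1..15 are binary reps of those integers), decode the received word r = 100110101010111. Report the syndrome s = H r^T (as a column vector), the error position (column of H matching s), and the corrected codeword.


s = (1, 0, 0, 1)^T, error position = 9, corrected codeword c = 100110100010111

Compute s = H r^T mod 2 one row at a time:
  s_1 = 0 + 1 + 0 + 1 + 0 + 1 + 1 + 1 = 5 ≡ 1 (mod 2).
  s_2 = 1 + 1 + 0 + 1 + 0 + 1 + 1 + 1 = 6 ≡ 0 (mod 2).
  s_3 = 0 + 0 + 0 + 1 + 0 + 1 + 1 + 1 = 4 ≡ 0 (mod 2).
  s_4 = 1 + 0 + 1 + 1 + 1 + 1 + 1 + 1 = 7 ≡ 1 (mod 2).
s = (1, 0, 0, 1)^T — this equals column 9 of H (binary 1001), so error is at position 9.
Correct: flip bit 9 of r = 100110101010111 to get c = 100110100010111.


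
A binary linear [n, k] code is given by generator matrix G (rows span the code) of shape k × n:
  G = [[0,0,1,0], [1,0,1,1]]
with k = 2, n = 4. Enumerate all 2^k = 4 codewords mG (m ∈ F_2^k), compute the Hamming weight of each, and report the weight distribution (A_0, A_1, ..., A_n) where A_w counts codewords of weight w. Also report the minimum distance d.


Weight distribution: A_0 = 1, A_1 = 1, A_2 = 1, A_3 = 1. Minimum distance d = 1.

Enumerate all 2^2 = 4 messages m ∈ F_2^2.
For each, compute codeword c = mG in F_2^4, then tally its weight.
  m = 00 → c = 0000, weight = 0.
  m = 10 → c = 0010, weight = 1.
  m = 01 → c = 1011, weight = 3.
  m = 11 → c = 1001, weight = 2.
Tally weights:
  weight 0: 1 codewords.
  weight 1: 1 codewords.
  weight 2: 1 codewords.
  weight 3: 1 codewords.
Minimum distance d = smallest w > 0 with A_w > 0 = 1.
Sanity: Σ A_w = 4 = 2^2 = 4 ✓.


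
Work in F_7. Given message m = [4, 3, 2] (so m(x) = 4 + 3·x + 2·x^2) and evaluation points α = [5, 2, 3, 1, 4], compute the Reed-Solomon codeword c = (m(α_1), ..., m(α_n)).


c = [6, 4, 3, 2, 6]

Message polynomial: m(x) = 4 + 3·x + 2·x^2 (mod 7).
For each evaluation point α_i, compute m(α_i) mod 7:
  α_1 = 5: Horner steps 2 → 6 → 6, so m(5) = 6.
  α_2 = 2: Horner steps 2 → 0 → 4, so m(2) = 4.
  α_3 = 3: Horner steps 2 → 2 → 3, so m(3) = 3.
  α_4 = 1: Horner steps 2 → 5 → 2, so m(1) = 2.
  α_5 = 4: Horner steps 2 → 4 → 6, so m(4) = 6.
Codeword c = [6, 4, 3, 2, 6] ∈ F_7^5.


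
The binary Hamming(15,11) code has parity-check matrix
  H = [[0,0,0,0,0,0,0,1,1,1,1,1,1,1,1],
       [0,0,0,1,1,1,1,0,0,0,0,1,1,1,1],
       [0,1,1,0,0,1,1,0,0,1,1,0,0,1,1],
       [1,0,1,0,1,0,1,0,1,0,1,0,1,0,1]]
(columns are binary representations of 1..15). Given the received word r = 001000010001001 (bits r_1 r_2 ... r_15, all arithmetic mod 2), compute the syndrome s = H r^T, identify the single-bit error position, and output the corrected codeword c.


s = (1, 0, 0, 0)^T, error position = 8, corrected codeword c = 001000000001001

Compute s = H r^T mod 2 one row at a time:
  s_1 = 1 + 0 + 0 + 0 + 1 + 0 + 0 + 1 = 3 ≡ 1 (mod 2).
  s_2 = 0 + 0 + 0 + 0 + 1 + 0 + 0 + 1 = 2 ≡ 0 (mod 2).
  s_3 = 0 + 1 + 0 + 0 + 0 + 0 + 0 + 1 = 2 ≡ 0 (mod 2).
  s_4 = 0 + 1 + 0 + 0 + 0 + 0 + 0 + 1 = 2 ≡ 0 (mod 2).
s = (1, 0, 0, 0)^T — this equals column 8 of H (binary 1000), so error is at position 8.
Correct: flip bit 8 of r = 001000010001001 to get c = 001000000001001.


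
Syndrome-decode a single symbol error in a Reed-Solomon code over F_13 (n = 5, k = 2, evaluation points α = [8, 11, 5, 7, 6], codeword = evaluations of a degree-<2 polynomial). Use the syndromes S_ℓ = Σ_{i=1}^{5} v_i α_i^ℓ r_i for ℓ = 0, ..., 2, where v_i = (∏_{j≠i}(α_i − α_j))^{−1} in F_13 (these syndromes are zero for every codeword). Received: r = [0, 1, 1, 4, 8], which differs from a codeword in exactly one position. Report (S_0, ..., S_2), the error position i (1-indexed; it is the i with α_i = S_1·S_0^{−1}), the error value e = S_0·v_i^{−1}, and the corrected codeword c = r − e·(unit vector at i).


S = (8, 1, 5), error at position 3, error magnitude e = 2, c = [0, 1, 12, 4, 8].

Step 1: column multipliers v_i = (∏_{j≠i}(α_i − α_j))^{−1} mod 13.
  i = 1 (α = 8): (8−11)(8−5)(8−7)(8−6) = (−3)·3·1·2 = −18 ≡ 8, so v_1 = 8^{−1} = 5 (mod 13).
  i = 2 (α = 11): (11−8)(11−5)(11−7)(11−6) = 3·6·4·5 = 360 ≡ 9, so v_2 = 9^{−1} = 3 (mod 13).
  i = 3 (α = 5): (5−8)(5−11)(5−7)(5−6) = (−3)·(−6)·(−2)·(−1) = 36 ≡ 10, so v_3 = 10^{−1} = 4 (mod 13).
  i = 4 (α = 7): (7−8)(7−11)(7−5)(7−6) = (−1)·(−4)·2·1 = 8 ≡ 8, so v_4 = 8^{−1} = 5 (mod 13).
  i = 5 (α = 6): (6−8)(6−11)(6−5)(6−7) = (−2)·(−5)·1·(−1) = −10 ≡ 3, so v_5 = 3^{−1} = 9 (mod 13).
  v = [5, 3, 4, 5, 9].
Step 2: syndromes of r = [0, 1, 1, 4, 8] (all sums mod 13).
  S_0 = Σ v_i r_i = 5·0 + 3·1 + 4·1 + 5·4 + 9·8 = 99 ≡ 8.
  S_1 = Σ v_i α_i r_i = 5·8·0 + 3·11·1 + 4·5·1 + 5·7·4 + 9·6·8 = 625 ≡ 1.
  α_i^2 mod 13 = [12, 4, 12, 10, 10].
  S_2 = Σ v_i α_i^2 r_i = 5·12·0 + 3·4·1 + 4·12·1 + 5·10·4 + 9·10·8 = 980 ≡ 5.
  S = (8, 1, 5) ≠ 0, so r is not a codeword (an error is present).
Step 3: locate the error. For a single error e at position i, S_ℓ = v_i·e·α_i^ℓ, so α_err = S_1/S_0.
  S_0^{−1} = 8^{−1} = 5 (mod 13), so α_err = 1·5 = 5 ≡ 5 = α_3. Error position i = 3.
  Consistency check: S_2/S_1 = 5·1 = 5 ≡ 5 = α_err ✓ (single-error assumption holds).
Step 4: error magnitude e = S_0/v_3 = S_0·∏_{j≠3}(α_3 − α_j) = 8·10 = 80 ≡ 2 (mod 13).
Step 5: correct position 3: c_3 = r_3 − e = 1 − 2 ≡ 12 (mod 13). Hence c = [0, 1, 12, 4, 8].
  Check: interpolating c through the α_i gives m(x) = 6 + 9·x (degree < 2) with m(α_i) = c_i for every i, so c is indeed a codeword.


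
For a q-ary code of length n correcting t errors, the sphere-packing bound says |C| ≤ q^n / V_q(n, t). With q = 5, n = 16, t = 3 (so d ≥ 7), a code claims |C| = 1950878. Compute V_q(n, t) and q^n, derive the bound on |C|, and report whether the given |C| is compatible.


V_q(n, t) = 37825, q^n = 152587890625, Hamming bound = 4034048, |C| = 1950878 ≤ bound (satisfied).

Step 1: Compute V_q(n, t) = Σ_{j=0}^3 C(n, j) (q−1)^j.
  j = 0: C(16,0)·(4)^0 = 1·1 = 1.
  j = 1: C(16,1)·(4)^1 = 16·4 = 64.
  j = 2: C(16,2)·(4)^2 = 120·16 = 1920.
  j = 3: C(16,3)·(4)^3 = 560·64 = 35840.
  V_q(n, t) = 1 + 64 + 1920 + 35840 = 37825.
Step 2: q^n = 5^16 = 152587890625.
Step 3: Hamming bound ⌊q^n / V_q(n,t)⌋ = ⌊152587890625/37825⌋ = 4034048.
Step 4: Compare |C| = 1950878 to 4034048: satisfied.
The claimed |C| lies below the Hamming bound.


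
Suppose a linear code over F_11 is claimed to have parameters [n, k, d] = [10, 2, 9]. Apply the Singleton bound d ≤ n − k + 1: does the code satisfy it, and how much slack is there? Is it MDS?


Singleton RHS = n − k + 1 = 9, slack = 0, bound satisfied, MDS.

Singleton bound: d ≤ n − k + 1.
Here n = 10, k = 2, so n − k + 1 = 9.
Given d = 9, check d ≤ 9: YES.
Slack = (n − k + 1) − d = 0.
The code is MDS (slack = 0).
Description: the claimed parameters are [10, 2, 9]_11; such a code would be MDS (meets Singleton bound).


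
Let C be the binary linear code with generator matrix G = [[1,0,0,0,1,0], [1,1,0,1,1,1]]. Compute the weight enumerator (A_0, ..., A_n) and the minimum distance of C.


Weight distribution: A_0 = 1, A_2 = 1, A_3 = 1, A_5 = 1. Minimum distance d = 2.

Enumerate all 2^2 = 4 messages m ∈ F_2^2.
For each, compute codeword c = mG in F_2^6, then tally its weight.
  m = 00 → c = 000000, weight = 0.
  m = 10 → c = 100010, weight = 2.
  m = 01 → c = 110111, weight = 5.
  m = 11 → c = 010101, weight = 3.
Tally weights:
  weight 0: 1 codewords.
  weight 2: 1 codewords.
  weight 3: 1 codewords.
  weight 5: 1 codewords.
Minimum distance d = smallest w > 0 with A_w > 0 = 2.
Sanity: Σ A_w = 4 = 2^2 = 4 ✓.


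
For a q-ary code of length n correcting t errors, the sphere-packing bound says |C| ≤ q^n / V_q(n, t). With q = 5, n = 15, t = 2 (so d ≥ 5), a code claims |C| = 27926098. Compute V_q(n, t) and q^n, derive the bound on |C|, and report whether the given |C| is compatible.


V_q(n, t) = 1741, q^n = 30517578125, Hamming bound = 17528764, |C| = 27926098 > bound (violated).

Step 1: Compute V_q(n, t) = Σ_{j=0}^2 C(n, j) (q−1)^j.
  j = 0: C(15,0)·(4)^0 = 1·1 = 1.
  j = 1: C(15,1)·(4)^1 = 15·4 = 60.
  j = 2: C(15,2)·(4)^2 = 105·16 = 1680.
  V_q(n, t) = 1 + 60 + 1680 = 1741.
Step 2: q^n = 5^15 = 30517578125.
Step 3: Hamming bound ⌊q^n / V_q(n,t)⌋ = ⌊30517578125/1741⌋ = 17528764.
Step 4: Compare |C| = 27926098 to 17528764: violated.
The claimed |C| lies above the Hamming bound, so no 5-ary code of length 15 with d ≥ 5 can have 27926098 codewords.


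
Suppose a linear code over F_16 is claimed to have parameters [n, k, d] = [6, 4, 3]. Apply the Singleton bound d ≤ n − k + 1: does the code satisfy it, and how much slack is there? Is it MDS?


Singleton RHS = n − k + 1 = 3, slack = 0, bound satisfied, MDS.

Singleton bound: d ≤ n − k + 1.
Here n = 6, k = 4, so n − k + 1 = 3.
Given d = 3, check d ≤ 3: YES.
Slack = (n − k + 1) − d = 0.
The code is MDS (slack = 0).
Description: the claimed parameters are [6, 4, 3]_16; such a code would be MDS (meets Singleton bound).


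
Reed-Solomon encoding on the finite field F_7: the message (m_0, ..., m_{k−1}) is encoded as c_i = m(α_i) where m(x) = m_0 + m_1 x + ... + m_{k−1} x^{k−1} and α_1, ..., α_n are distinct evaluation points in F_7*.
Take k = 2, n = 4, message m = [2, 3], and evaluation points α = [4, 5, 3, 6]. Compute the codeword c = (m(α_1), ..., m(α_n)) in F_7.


c = [0, 3, 4, 6]

Message polynomial: m(x) = 2 + 3·x (mod 7).
For each evaluation point α_i, compute m(α_i) mod 7:
  α_1 = 4: Horner steps 3 → 0, so m(4) = 0.
  α_2 = 5: Horner steps 3 → 3, so m(5) = 3.
  α_3 = 3: Horner steps 3 → 4, so m(3) = 4.
  α_4 = 6: Horner steps 3 → 6, so m(6) = 6.
Codeword c = [0, 3, 4, 6] ∈ F_7^4.


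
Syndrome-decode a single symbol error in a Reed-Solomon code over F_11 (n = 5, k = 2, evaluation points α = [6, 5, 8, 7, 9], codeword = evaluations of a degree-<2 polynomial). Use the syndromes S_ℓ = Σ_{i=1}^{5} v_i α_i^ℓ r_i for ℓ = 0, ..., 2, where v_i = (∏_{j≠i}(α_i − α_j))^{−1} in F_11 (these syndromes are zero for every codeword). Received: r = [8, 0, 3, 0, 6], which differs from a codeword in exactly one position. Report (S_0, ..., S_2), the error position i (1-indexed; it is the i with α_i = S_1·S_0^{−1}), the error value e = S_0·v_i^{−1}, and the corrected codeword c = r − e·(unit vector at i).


S = (3, 4, 9), error at position 2, error magnitude e = 6, c = [8, 5, 3, 0, 6].

Step 1: column multipliers v_i = (∏_{j≠i}(α_i − α_j))^{−1} mod 11.
  i = 1 (α = 6): (6−5)(6−8)(6−7)(6−9) = 1·(−2)·(−1)·(−3) = −6 ≡ 5, so v_1 = 5^{−1} = 9 (mod 11).
  i = 2 (α = 5): (5−6)(5−8)(5−7)(5−9) = (−1)·(−3)·(−2)·(−4) = 24 ≡ 2, so v_2 = 2^{−1} = 6 (mod 11).
  i = 3 (α = 8): (8−6)(8−5)(8−7)(8−9) = 2·3·1·(−1) = −6 ≡ 5, so v_3 = 5^{−1} = 9 (mod 11).
  i = 4 (α = 7): (7−6)(7−5)(7−8)(7−9) = 1·2·(−1)·(−2) = 4 ≡ 4, so v_4 = 4^{−1} = 3 (mod 11).
  i = 5 (α = 9): (9−6)(9−5)(9−8)(9−7) = 3·4·1·2 = 24 ≡ 2, so v_5 = 2^{−1} = 6 (mod 11).
  v = [9, 6, 9, 3, 6].
Step 2: syndromes of r = [8, 0, 3, 0, 6] (all sums mod 11).
  S_0 = Σ v_i r_i = 9·8 + 6·0 + 9·3 + 3·0 + 6·6 = 135 ≡ 3.
  S_1 = Σ v_i α_i r_i = 9·6·8 + 6·5·0 + 9·8·3 + 3·7·0 + 6·9·6 = 972 ≡ 4.
  α_i^2 mod 11 = [3, 3, 9, 5, 4].
  S_2 = Σ v_i α_i^2 r_i = 9·3·8 + 6·3·0 + 9·9·3 + 3·5·0 + 6·4·6 = 603 ≡ 9.
  S = (3, 4, 9) ≠ 0, so r is not a codeword (an error is present).
Step 3: locate the error. For a single error e at position i, S_ℓ = v_i·e·α_i^ℓ, so α_err = S_1/S_0.
  S_0^{−1} = 3^{−1} = 4 (mod 11), so α_err = 4·4 = 16 ≡ 5 = α_2. Error position i = 2.
  Consistency check: S_2/S_1 = 9·3 = 27 ≡ 5 = α_err ✓ (single-error assumption holds).
Step 4: error magnitude e = S_0/v_2 = S_0·∏_{j≠2}(α_2 − α_j) = 3·2 = 6 ≡ 6 (mod 11).
Step 5: correct position 2: c_2 = r_2 − e = 0 − 6 ≡ 5 (mod 11). Hence c = [8, 5, 3, 0, 6].
  Check: interpolating c through the α_i gives m(x) = 1 + 3·x (degree < 2) with m(α_i) = c_i for every i, so c is indeed a codeword.


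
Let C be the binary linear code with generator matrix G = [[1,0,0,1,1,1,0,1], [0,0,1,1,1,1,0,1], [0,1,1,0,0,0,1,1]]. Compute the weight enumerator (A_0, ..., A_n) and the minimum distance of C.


Weight distribution: A_0 = 1, A_2 = 1, A_4 = 2, A_5 = 3, A_7 = 1. Minimum distance d = 2.

Enumerate all 2^3 = 8 messages m ∈ F_2^3.
For each, compute codeword c = mG in F_2^8, then tally its weight.
  m = 000 → c = 00000000, weight = 0.
  m = 100 → c = 10011101, weight = 5.
  m = 010 → c = 00111101, weight = 5.
  m = 110 → c = 10100000, weight = 2.
  m = 001 → c = 01100011, weight = 4.
  m = 101 → c = 11111110, weight = 7.
  m = 011 → c = 01011110, weight = 5.
  m = 111 → c = 11000011, weight = 4.
Tally weights:
  weight 0: 1 codewords.
  weight 2: 1 codewords.
  weight 4: 2 codewords.
  weight 5: 3 codewords.
  weight 7: 1 codewords.
Minimum distance d = smallest w > 0 with A_w > 0 = 2.
Sanity: Σ A_w = 8 = 2^3 = 8 ✓.


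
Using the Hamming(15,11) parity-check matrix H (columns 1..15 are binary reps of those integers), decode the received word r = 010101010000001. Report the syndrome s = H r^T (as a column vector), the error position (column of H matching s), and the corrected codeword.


s = (0, 1, 1, 1)^T, error position = 7, corrected codeword c = 010101110000001

Compute s = H r^T mod 2 one row at a time:
  s_1 = 1 + 0 + 0 + 0 + 0 + 0 + 0 + 1 = 2 ≡ 0 (mod 2).
  s_2 = 1 + 0 + 1 + 0 + 0 + 0 + 0 + 1 = 3 ≡ 1 (mod 2).
  s_3 = 1 + 0 + 1 + 0 + 0 + 0 + 0 + 1 = 3 ≡ 1 (mod 2).
  s_4 = 0 + 0 + 0 + 0 + 0 + 0 + 0 + 1 = 1 ≡ 1 (mod 2).
s = (0, 1, 1, 1)^T — this equals column 7 of H (binary 0111), so error is at position 7.
Correct: flip bit 7 of r = 010101010000001 to get c = 010101110000001.


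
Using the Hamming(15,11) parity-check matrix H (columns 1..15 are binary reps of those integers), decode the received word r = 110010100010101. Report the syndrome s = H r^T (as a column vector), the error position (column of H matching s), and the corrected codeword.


s = (1, 0, 0, 0)^T, error position = 8, corrected codeword c = 110010110010101

Compute s = H r^T mod 2 one row at a time:
  s_1 = 0 + 0 + 0 + 1 + 0 + 1 + 0 + 1 = 3 ≡ 1 (mod 2).
  s_2 = 0 + 1 + 0 + 1 + 0 + 1 + 0 + 1 = 4 ≡ 0 (mod 2).
  s_3 = 1 + 0 + 0 + 1 + 0 + 1 + 0 + 1 = 4 ≡ 0 (mod 2).
  s_4 = 1 + 0 + 1 + 1 + 0 + 1 + 1 + 1 = 6 ≡ 0 (mod 2).
s = (1, 0, 0, 0)^T — this equals column 8 of H (binary 1000), so error is at position 8.
Correct: flip bit 8 of r = 110010100010101 to get c = 110010110010101.


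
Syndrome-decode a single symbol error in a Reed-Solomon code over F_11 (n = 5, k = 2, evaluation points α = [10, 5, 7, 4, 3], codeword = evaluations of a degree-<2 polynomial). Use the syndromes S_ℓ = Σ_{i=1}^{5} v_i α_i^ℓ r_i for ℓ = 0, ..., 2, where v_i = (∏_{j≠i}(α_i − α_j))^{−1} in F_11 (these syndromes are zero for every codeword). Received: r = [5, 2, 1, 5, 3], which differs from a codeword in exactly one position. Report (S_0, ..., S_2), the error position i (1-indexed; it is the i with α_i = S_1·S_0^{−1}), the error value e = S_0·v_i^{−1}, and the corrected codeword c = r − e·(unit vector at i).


S = (2, 8, 10), error at position 4, error magnitude e = 8, c = [5, 2, 1, 8, 3].

Step 1: column multipliers v_i = (∏_{j≠i}(α_i − α_j))^{−1} mod 11.
  i = 1 (α = 10): (10−5)(10−7)(10−4)(10−3) = 5·3·6·7 = 630 ≡ 3, so v_1 = 3^{−1} = 4 (mod 11).
  i = 2 (α = 5): (5−10)(5−7)(5−4)(5−3) = (−5)·(−2)·1·2 = 20 ≡ 9, so v_2 = 9^{−1} = 5 (mod 11).
  i = 3 (α = 7): (7−10)(7−5)(7−4)(7−3) = (−3)·2·3·4 = −72 ≡ 5, so v_3 = 5^{−1} = 9 (mod 11).
  i = 4 (α = 4): (4−10)(4−5)(4−7)(4−3) = (−6)·(−1)·(−3)·1 = −18 ≡ 4, so v_4 = 4^{−1} = 3 (mod 11).
  i = 5 (α = 3): (3−10)(3−5)(3−7)(3−4) = (−7)·(−2)·(−4)·(−1) = 56 ≡ 1, so v_5 = 1^{−1} = 1 (mod 11).
  v = [4, 5, 9, 3, 1].
Step 2: syndromes of r = [5, 2, 1, 5, 3] (all sums mod 11).
  S_0 = Σ v_i r_i = 4·5 + 5·2 + 9·1 + 3·5 + 1·3 = 57 ≡ 2.
  S_1 = Σ v_i α_i r_i = 4·10·5 + 5·5·2 + 9·7·1 + 3·4·5 + 1·3·3 = 382 ≡ 8.
  α_i^2 mod 11 = [1, 3, 5, 5, 9].
  S_2 = Σ v_i α_i^2 r_i = 4·1·5 + 5·3·2 + 9·5·1 + 3·5·5 + 1·9·3 = 197 ≡ 10.
  S = (2, 8, 10) ≠ 0, so r is not a codeword (an error is present).
Step 3: locate the error. For a single error e at position i, S_ℓ = v_i·e·α_i^ℓ, so α_err = S_1/S_0.
  S_0^{−1} = 2^{−1} = 6 (mod 11), so α_err = 8·6 = 48 ≡ 4 = α_4. Error position i = 4.
  Consistency check: S_2/S_1 = 10·7 = 70 ≡ 4 = α_err ✓ (single-error assumption holds).
Step 4: error magnitude e = S_0/v_4 = S_0·∏_{j≠4}(α_4 − α_j) = 2·4 = 8 ≡ 8 (mod 11).
Step 5: correct position 4: c_4 = r_4 − e = 5 − 8 ≡ 8 (mod 11). Hence c = [5, 2, 1, 8, 3].
  Check: interpolating c through the α_i gives m(x) = 10 + 5·x (degree < 2) with m(α_i) = c_i for every i, so c is indeed a codeword.


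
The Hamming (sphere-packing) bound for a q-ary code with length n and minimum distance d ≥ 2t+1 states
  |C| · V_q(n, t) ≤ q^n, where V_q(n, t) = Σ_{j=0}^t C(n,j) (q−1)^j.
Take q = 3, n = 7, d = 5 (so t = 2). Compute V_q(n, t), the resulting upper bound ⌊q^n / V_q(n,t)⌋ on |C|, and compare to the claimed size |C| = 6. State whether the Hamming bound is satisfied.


V_q(n, t) = 99, q^n = 2187, Hamming bound = 22, |C| = 6 ≤ bound (satisfied).

Step 1: Compute V_q(n, t) = Σ_{j=0}^2 C(n, j) (q−1)^j.
  j = 0: C(7,0)·(2)^0 = 1·1 = 1.
  j = 1: C(7,1)·(2)^1 = 7·2 = 14.
  j = 2: C(7,2)·(2)^2 = 21·4 = 84.
  V_q(n, t) = 1 + 14 + 84 = 99.
Step 2: q^n = 3^7 = 2187.
Step 3: Hamming bound ⌊q^n / V_q(n,t)⌋ = ⌊2187/99⌋ = 22.
Step 4: Compare |C| = 6 to 22: satisfied.
The claimed |C| lies below the Hamming bound.


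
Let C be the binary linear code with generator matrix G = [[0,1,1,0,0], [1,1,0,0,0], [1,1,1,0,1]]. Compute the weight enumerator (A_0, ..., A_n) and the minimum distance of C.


Weight distribution: A_0 = 1, A_2 = 6, A_4 = 1. Minimum distance d = 2.

Enumerate all 2^3 = 8 messages m ∈ F_2^3.
For each, compute codeword c = mG in F_2^5, then tally its weight.
  m = 000 → c = 00000, weight = 0.
  m = 100 → c = 01100, weight = 2.
  m = 010 → c = 11000, weight = 2.
  m = 110 → c = 10100, weight = 2.
  m = 001 → c = 11101, weight = 4.
  m = 101 → c = 10001, weight = 2.
  m = 011 → c = 00101, weight = 2.
  m = 111 → c = 01001, weight = 2.
Tally weights:
  weight 0: 1 codewords.
  weight 2: 6 codewords.
  weight 4: 1 codewords.
Minimum distance d = smallest w > 0 with A_w > 0 = 2.
Sanity: Σ A_w = 8 = 2^3 = 8 ✓.


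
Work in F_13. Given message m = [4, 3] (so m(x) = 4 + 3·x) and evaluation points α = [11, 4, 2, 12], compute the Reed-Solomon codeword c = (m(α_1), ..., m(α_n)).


c = [11, 3, 10, 1]

Message polynomial: m(x) = 4 + 3·x (mod 13).
For each evaluation point α_i, compute m(α_i) mod 13:
  α_1 = 11: Horner steps 3 → 11, so m(11) = 11.
  α_2 = 4: Horner steps 3 → 3, so m(4) = 3.
  α_3 = 2: Horner steps 3 → 10, so m(2) = 10.
  α_4 = 12: Horner steps 3 → 1, so m(12) = 1.
Codeword c = [11, 3, 10, 1] ∈ F_13^4.


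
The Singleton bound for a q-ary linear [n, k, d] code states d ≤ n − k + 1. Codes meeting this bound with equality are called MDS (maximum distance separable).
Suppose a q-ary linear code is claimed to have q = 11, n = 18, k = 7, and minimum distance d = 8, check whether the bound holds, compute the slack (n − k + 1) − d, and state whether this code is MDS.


Singleton RHS = n − k + 1 = 12, slack = 4, bound satisfied, not MDS.

Singleton bound: d ≤ n − k + 1.
Here n = 18, k = 7, so n − k + 1 = 12.
Given d = 8, check d ≤ 12: YES.
Slack = (n − k + 1) − d = 4.
The code is NOT MDS (slack = 4 > 0).
Description: the claimed parameters are [18, 7, 8]_11; such a code would be non-MDS.
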